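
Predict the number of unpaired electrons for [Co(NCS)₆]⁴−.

Ligand charges: each isothiocyanate is −1. With an overall charge of −4 the cobalt centre must be in the +2 oxidation state.
Cobalt is a group-9 element; Co(II) is therefore d⁷.
The spin state decides the count: Isothiocyanate is a weak-field ligand for a first-row metal, so the complex is high-spin.
An octahedral high-spin d⁷ ion is t₂g⁵e_g², giving 3 unpaired electrons.

3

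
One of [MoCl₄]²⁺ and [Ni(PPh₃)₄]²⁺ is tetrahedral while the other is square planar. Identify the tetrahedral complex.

[MoCl₄]²⁺

For [MoCl₄]²⁺: Summing ligand charges against the +2 overall charge gives an oxidation state of +6 for molybdenum. Mo sits in group 6, so the d-electron count is 6 − 6 = 0. A d⁰ ion has no crystal-field stabilisation preference between square planar and tetrahedral, so four ligands adopt the sterically favoured tetrahedral geometry. → tetrahedral.
For [Ni(PPh₃)₄]²⁺: Triphenylphosphine is neutral; balancing the +2 overall charge requires Ni(II). Nickel is a group-10 element; Ni(II) is therefore d⁸. Triphenylphosphine is a strong-field ligand (high in the spectrochemical series). A 3d d⁸ ion with strong-field ligands gains enough CFSE to favour square planar over tetrahedral. → square planar.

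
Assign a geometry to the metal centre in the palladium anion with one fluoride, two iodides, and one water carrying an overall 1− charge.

Summing ligand charges against the −1 overall charge gives an oxidation state of +2 for palladium.
Palladium is a group-10 element; Pd(II) is therefore d⁸.
With 4 monodentate ligands the coordination number is 4.
A 4d d⁸ ion has a large crystal-field splitting; square planar leaves the high-energy d_{x²−y²} orbital empty and maximises CFSE.

square planar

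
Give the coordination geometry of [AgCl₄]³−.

Summing ligand charges against the −3 overall charge gives an oxidation state of +1 for silver.
Silver is a group-11 element; Ag(I) is therefore d¹⁰.
With 4 monodentate ligands the coordination number is 4.
A d¹⁰ ion has no crystal-field stabilisation preference between square planar and tetrahedral, so four ligands adopt the sterically favoured tetrahedral geometry.

tetrahedral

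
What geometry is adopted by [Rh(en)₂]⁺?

square planar

Ligand charges: ethylenediamine is neutral. With an overall charge of +1 the rhodium centre must be in the +1 oxidation state.
Group 9 minus oxidation state 1 gives a d⁸ configuration.
Counting donor atoms: 2×ethylenediamine (bidentate) → 4 donors. Coordination number = 4.
A 4d d⁸ ion has a large crystal-field splitting; square planar leaves the high-energy d_{x²−y²} orbital empty and maximises CFSE.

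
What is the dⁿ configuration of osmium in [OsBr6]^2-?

d4

Summing ligand charges against the −2 overall charge gives an oxidation state of +4 for osmium.
Group 8 minus oxidation state 4 gives a d⁴ configuration.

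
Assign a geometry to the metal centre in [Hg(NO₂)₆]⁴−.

octahedral

Ligand charges: each nitro (N-bound nitrite) is −1. With an overall charge of −4 the mercury centre must be in the +2 oxidation state.
Hg sits in group 12, so the d-electron count is 12 − 2 = 10.
With 6 monodentate ligands the coordination number is 6.
Six donors around a single metal centre give an octahedral coordination sphere.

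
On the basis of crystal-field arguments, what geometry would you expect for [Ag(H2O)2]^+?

Water is neutral; balancing the +1 overall charge requires Ag(I).
Ag sits in group 11, so the d-electron count is 11 − 1 = 10.
Coordination number: 2.
A d¹⁰ ion with only two ligands adopts a linear arrangement (sp hybridisation; no CFSE preference).

linear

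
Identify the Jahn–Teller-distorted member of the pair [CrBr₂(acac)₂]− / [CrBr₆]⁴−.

[CrBr₂(acac)₂]−: Summing ligand charges against the −1 overall charge gives an oxidation state of +3 for chromium. Chromium is a group-6 element; Cr(III) is therefore d³. The d³ configuration leaves the e_g set evenly filled (or empty) — no strong Jahn–Teller driving force.
[CrBr₆]⁴−: Summing ligand charges against the −4 overall charge gives an oxidation state of +2 for chromium. Group 6 minus oxidation state 2 gives a d⁴ configuration. Bromide is a weak-field ligand for a first-row metal, so the complex is high-spin. The t₂g³e_g¹ (high-spin) configuration has an unevenly filled e_g set; the Jahn–Teller theorem predicts a tetragonal distortion (typically axial elongation) to lift the degeneracy.

[CrBr₆]⁴−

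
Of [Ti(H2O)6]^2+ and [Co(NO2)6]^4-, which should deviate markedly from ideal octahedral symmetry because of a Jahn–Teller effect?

[Ti(H2O)6]^2+: Water is neutral; balancing the +2 overall charge requires Ti(II). Ti sits in group 4, so the d-electron count is 4 − 2 = 2. The d² configuration leaves the e_g set evenly filled (or empty) — no strong Jahn–Teller driving force.
[Co(NO2)6]^4-: Ligand charges: each nitro (N-bound nitrite) is −1. With an overall charge of −4 the cobalt centre must be in the +2 oxidation state. Co sits in group 9, so the d-electron count is 9 − 2 = 7. Nitro (N-bound nitrite) is a strong-field ligand (high in the spectrochemical series) for a first-row metal, so the complex is low-spin. The t₂g⁶e_g¹ (low-spin) configuration has an unevenly filled e_g set; the Jahn–Teller theorem predicts a tetragonal distortion (typically axial elongation) to lift the degeneracy.

[Co(NO2)6]^4-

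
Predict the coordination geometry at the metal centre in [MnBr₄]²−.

Summing ligand charges against the −2 overall charge gives an oxidation state of +2 for manganese.
Group 7 minus oxidation state 2 gives a d⁵ configuration.
Coordination number: 4.
Bromide is a weak-field ligand.
A high-spin d⁵ ion has zero CFSE in either geometry, so four ligands adopt the sterically favoured tetrahedral geometry.

tetrahedral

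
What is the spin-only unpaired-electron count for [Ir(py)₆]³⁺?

Ligand charges: pyridine is neutral. With an overall charge of +3 the iridium centre must be in the +3 oxidation state.
Ir sits in group 9, so the d-electron count is 9 − 3 = 6.
The spin state decides the count: a 5d ion has a large Δₒ and is invariably low-spin.
An octahedral low-spin d⁶ ion is t₂g⁶e_g⁰, giving 0 unpaired electrons.

0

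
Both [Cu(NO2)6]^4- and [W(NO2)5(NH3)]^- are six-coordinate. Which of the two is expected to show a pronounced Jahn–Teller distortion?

[Cu(NO2)6]^4-: Ligand charges: each nitro (N-bound nitrite) is −1. With an overall charge of −4 the copper centre must be in the +2 oxidation state. Copper is a group-11 element; Cu(II) is therefore d⁹. The t₂g⁶e_g³ configuration has an unevenly filled e_g set; the Jahn–Teller theorem predicts a tetragonal distortion (typically axial elongation) to lift the degeneracy.
[W(NO2)5(NH3)]^-: Ligand charges: each nitro (N-bound nitrite) is −1; ammonia is neutral. With an overall charge of −1 the tungsten centre must be in the +4 oxidation state. Group 6 minus oxidation state 4 gives a d² configuration. The d² configuration leaves the e_g set evenly filled (or empty) — no strong Jahn–Teller driving force.

[Cu(NO2)6]^4-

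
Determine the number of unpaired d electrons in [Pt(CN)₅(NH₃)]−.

Ligand charges: each cyanide is −1; ammonia is neutral. With an overall charge of −1 the platinum centre must be in the +4 oxidation state.
Group 10 minus oxidation state 4 gives a d⁶ configuration.
The spin state decides the count: a 5d ion has a large Δₒ and is invariably low-spin.
An octahedral low-spin d⁶ ion is t₂g⁶e_g⁰, giving 0 unpaired electrons.

0 unpaired electrons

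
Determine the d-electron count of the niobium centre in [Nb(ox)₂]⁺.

d0

Ligand charges: each oxalate is −2. With an overall charge of +1 the niobium centre must be in the +5 oxidation state.
Nb sits in group 5, so the d-electron count is 5 − 5 = 0.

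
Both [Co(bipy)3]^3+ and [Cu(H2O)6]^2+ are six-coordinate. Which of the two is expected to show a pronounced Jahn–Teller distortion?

[Cu(H2O)6]^2+

[Co(bipy)3]^3+: 2,2′-bipyridine is neutral; balancing the +3 overall charge requires Co(III). Cobalt is a group-9 element; Co(III) is therefore d⁶. Co(III) has an exceptionally large octahedral splitting and is low-spin with essentially every ligand except fluoride. The d⁶ configuration leaves the e_g set evenly filled (or empty) — no strong Jahn–Teller driving force.
[Cu(H2O)6]^2+: Ligand charges: water is neutral. With an overall charge of +2 the copper centre must be in the +2 oxidation state. Cu sits in group 11, so the d-electron count is 11 − 2 = 9. The t₂g⁶e_g³ configuration has an unevenly filled e_g set; the Jahn–Teller theorem predicts a tetragonal distortion (typically axial elongation) to lift the degeneracy.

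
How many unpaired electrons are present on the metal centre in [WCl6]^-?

Summing ligand charges against the −1 overall charge gives an oxidation state of +5 for tungsten.
Group 6 minus oxidation state 5 gives a d¹ configuration.
In an octahedral field the d¹ configuration is t₂g¹e_g⁰ (only one arrangement possible), giving 1 unpaired electron.

1 unpaired electron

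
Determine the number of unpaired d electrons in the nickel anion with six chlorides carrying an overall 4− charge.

Ligand charges: each chloride is −1. With an overall charge of −4 the nickel centre must be in the +2 oxidation state.
Ni sits in group 10, so the d-electron count is 10 − 2 = 8.
In an octahedral field the d⁸ configuration is t₂g⁶e_g² (only one arrangement possible), giving 2 unpaired electrons.

2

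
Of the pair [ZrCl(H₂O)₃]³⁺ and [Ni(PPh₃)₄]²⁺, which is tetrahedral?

[ZrCl(H₂O)₃]³⁺

For [ZrCl(H₂O)₃]³⁺: Each chloride is −1; water is neutral; balancing the +3 overall charge requires Zr(IV). Zr sits in group 4, so the d-electron count is 4 − 4 = 0. A d⁰ ion has no crystal-field stabilisation preference between square planar and tetrahedral, so four ligands adopt the sterically favoured tetrahedral geometry. → tetrahedral.
For [Ni(PPh₃)₄]²⁺: Summing ligand charges against the +2 overall charge gives an oxidation state of +2 for nickel. Ni sits in group 10, so the d-electron count is 10 − 2 = 8. Triphenylphosphine is a strong-field ligand (high in the spectrochemical series). A 3d d⁸ ion with strong-field ligands gains enough CFSE to favour square planar over tetrahedral. → square planar.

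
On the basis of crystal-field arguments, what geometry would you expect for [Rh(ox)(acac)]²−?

square planar

Summing ligand charges against the −2 overall charge gives an oxidation state of +1 for rhodium.
Rh sits in group 9, so the d-electron count is 9 − 1 = 8.
Counting donor atoms: 1×oxalate (bidentate) → 2 donors; 1×acetylacetonate (bidentate) → 2 donors. Coordination number = 4.
A 4d d⁸ ion has a large crystal-field splitting; square planar leaves the high-energy d_{x²−y²} orbital empty and maximises CFSE.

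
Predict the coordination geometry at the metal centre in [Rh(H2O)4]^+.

Ligand charges: water is neutral. With an overall charge of +1 the rhodium centre must be in the +1 oxidation state.
Rh sits in group 9, so the d-electron count is 9 − 1 = 8.
Coordination number: 4.
A 4d d⁸ ion has a large crystal-field splitting; square planar leaves the high-energy d_{x²−y²} orbital empty and maximises CFSE.

square planar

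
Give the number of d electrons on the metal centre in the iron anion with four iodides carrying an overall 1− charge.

d⁵

Ligand charges: each iodide is −1. With an overall charge of −1 the iron centre must be in the +3 oxidation state.
Group 8 minus oxidation state 3 gives a d⁵ configuration.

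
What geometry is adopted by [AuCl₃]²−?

trigonal planar

Each chloride is −1; balancing the −2 overall charge requires Au(I).
Gold is a group-11 element; Au(I) is therefore d¹⁰.
With 3 monodentate ligands the coordination number is 3.
Three ligands around a d¹⁰ centre minimise repulsion in a trigonal-planar arrangement.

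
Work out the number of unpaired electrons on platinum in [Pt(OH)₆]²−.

0 unpaired electrons

Summing ligand charges against the −2 overall charge gives an oxidation state of +4 for platinum.
Pt sits in group 10, so the d-electron count is 10 − 4 = 6.
The spin state decides the count: a 5d ion has a large Δₒ and is invariably low-spin.
An octahedral low-spin d⁶ ion is t₂g⁶e_g⁰, giving 0 unpaired electrons.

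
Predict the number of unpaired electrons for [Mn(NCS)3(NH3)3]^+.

Each isothiocyanate is −1; ammonia is neutral; balancing the +1 overall charge requires Mn(IV).
Group 7 minus oxidation state 4 gives a d³ configuration.
In an octahedral field the d³ configuration is t₂g³e_g⁰ (only one arrangement possible), giving 3 unpaired electrons.

3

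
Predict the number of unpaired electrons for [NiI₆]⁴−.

2

Each iodide is −1; balancing the −4 overall charge requires Ni(II).
Ni sits in group 10, so the d-electron count is 10 − 2 = 8.
In an octahedral field the d⁸ configuration is t₂g⁶e_g² (only one arrangement possible), giving 2 unpaired electrons.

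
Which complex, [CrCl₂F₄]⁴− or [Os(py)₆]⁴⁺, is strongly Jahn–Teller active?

[CrCl₂F₄]⁴−

[CrCl₂F₄]⁴−: Summing ligand charges against the −4 overall charge gives an oxidation state of +2 for chromium. Chromium is a group-6 element; Cr(II) is therefore d⁴. Chloride and fluoride are weak-field ligands for a first-row metal, so the complex is high-spin. The t₂g³e_g¹ (high-spin) configuration has an unevenly filled e_g set; the Jahn–Teller theorem predicts a tetragonal distortion (typically axial elongation) to lift the degeneracy.
[Os(py)₆]⁴⁺: Ligand charges: pyridine is neutral. With an overall charge of +4 the osmium centre must be in the +4 oxidation state. Group 8 minus oxidation state 4 gives a d⁴ configuration. A 5d ion has a large Δₒ and is invariably low-spin. The d⁴ configuration leaves the e_g set evenly filled (or empty) — no strong Jahn–Teller driving force.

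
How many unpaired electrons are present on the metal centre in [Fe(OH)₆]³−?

Ligand charges: each hydroxide is −1. With an overall charge of −3 the iron centre must be in the +3 oxidation state.
Fe sits in group 8, so the d-electron count is 8 − 3 = 5.
The spin state decides the count: Hydroxide is a weak-field ligand for a first-row metal, so the complex is high-spin.
An octahedral high-spin d⁵ ion is t₂g³e_g², giving 5 unpaired electrons.

5 unpaired electrons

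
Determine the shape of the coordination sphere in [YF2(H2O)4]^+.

octahedral

Summing ligand charges against the +1 overall charge gives an oxidation state of +3 for yttrium.
Yttrium is a group-3 element; Y(III) is therefore d⁰.
With 6 monodentate ligands the coordination number is 6.
Six donors around a single metal centre give an octahedral coordination sphere.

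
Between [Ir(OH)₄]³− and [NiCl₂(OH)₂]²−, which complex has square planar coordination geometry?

[Ir(OH)₄]³−

For [Ir(OH)₄]³−: Ligand charges: each hydroxide is −1. With an overall charge of −3 the iridium centre must be in the +1 oxidation state. Group 9 minus oxidation state 1 gives a d⁸ configuration. A 5d d⁸ ion has a large crystal-field splitting; square planar leaves the high-energy d_{x²−y²} orbital empty and maximises CFSE. → square planar.
For [NiCl₂(OH)₂]²−: Summing ligand charges against the −2 overall charge gives an oxidation state of +2 for nickel. Nickel is a group-10 element; Ni(II) is therefore d⁸. Chloride and hydroxide are weak-field ligands. With weak-field ligands the CFSE gain from square planar is small, so a 3d d⁸ ion takes the sterically preferred tetrahedral geometry. → tetrahedral.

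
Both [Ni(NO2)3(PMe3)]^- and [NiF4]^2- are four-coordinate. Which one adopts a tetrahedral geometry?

For [Ni(NO2)3(PMe3)]^-: Ligand charges: each nitro (N-bound nitrite) is −1; trimethylphosphine is neutral. With an overall charge of −1 the nickel centre must be in the +2 oxidation state. Ni sits in group 10, so the d-electron count is 10 − 2 = 8. Nitro (N-bound nitrite) and trimethylphosphine are strong-field ligands (high in the spectrochemical series). A 3d d⁸ ion with strong-field ligands gains enough CFSE to favour square planar over tetrahedral. → square planar.
For [NiF4]^2-: Summing ligand charges against the −2 overall charge gives an oxidation state of +2 for nickel. Group 10 minus oxidation state 2 gives a d⁸ configuration. Fluoride is a weak-field ligand. With weak-field ligands the CFSE gain from square planar is small, so a 3d d⁸ ion takes the sterically preferred tetrahedral geometry. → tetrahedral.

[NiF4]^2-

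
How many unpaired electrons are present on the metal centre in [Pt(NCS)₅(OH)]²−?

0

Each isothiocyanate is −1; each hydroxide is −1; balancing the −2 overall charge requires Pt(IV).
Platinum is a group-10 element; Pt(IV) is therefore d⁶.
The spin state decides the count: a 5d ion has a large Δₒ and is invariably low-spin.
An octahedral low-spin d⁶ ion is t₂g⁶e_g⁰, giving 0 unpaired electrons.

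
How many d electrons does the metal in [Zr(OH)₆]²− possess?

d⁰

Summing ligand charges against the −2 overall charge gives an oxidation state of +4 for zirconium.
Zirconium is a group-4 element; Zr(IV) is therefore d⁰.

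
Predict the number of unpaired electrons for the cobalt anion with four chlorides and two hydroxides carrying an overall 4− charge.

Each chloride is −1; each hydroxide is −1; balancing the −4 overall charge requires Co(II).
Cobalt is a group-9 element; Co(II) is therefore d⁷.
The spin state decides the count: Chloride and hydroxide are weak-field ligands for a first-row metal, so the complex is high-spin.
An octahedral high-spin d⁷ ion is t₂g⁵e_g², giving 3 unpaired electrons.

3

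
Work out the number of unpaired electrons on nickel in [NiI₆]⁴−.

2 unpaired electrons

Summing ligand charges against the −4 overall charge gives an oxidation state of +2 for nickel.
Group 10 minus oxidation state 2 gives a d⁸ configuration.
In an octahedral field the d⁸ configuration is t₂g⁶e_g² (only one arrangement possible), giving 2 unpaired electrons.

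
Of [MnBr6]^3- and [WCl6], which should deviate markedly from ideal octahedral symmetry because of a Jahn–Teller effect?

[MnBr6]^3-: Summing ligand charges against the −3 overall charge gives an oxidation state of +3 for manganese. Manganese is a group-7 element; Mn(III) is therefore d⁴. Bromide is a weak-field ligand for a first-row metal, so the complex is high-spin. The t₂g³e_g¹ (high-spin) configuration has an unevenly filled e_g set; the Jahn–Teller theorem predicts a tetragonal distortion (typically axial elongation) to lift the degeneracy.
[WCl6]: Each chloride is −1; balancing the 0 overall charge requires W(VI). Group 6 minus oxidation state 6 gives a d⁰ configuration. The d⁰ configuration leaves the e_g set evenly filled (or empty) — no strong Jahn–Teller driving force.

[MnBr6]^3-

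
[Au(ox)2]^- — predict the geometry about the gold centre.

Summing ligand charges against the −1 overall charge gives an oxidation state of +3 for gold.
Au sits in group 11, so the d-electron count is 11 − 3 = 8.
Counting donor atoms: 2×oxalate (bidentate) → 4 donors. Coordination number = 4.
A 5d d⁸ ion has a large crystal-field splitting; square planar leaves the high-energy d_{x²−y²} orbital empty and maximises CFSE.

square planar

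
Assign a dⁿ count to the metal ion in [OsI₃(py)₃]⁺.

Summing ligand charges against the +1 overall charge gives an oxidation state of +4 for osmium.
Os sits in group 8, so the d-electron count is 8 − 4 = 4.

d4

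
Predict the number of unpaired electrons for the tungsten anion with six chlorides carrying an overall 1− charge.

1

Ligand charges: each chloride is −1. With an overall charge of −1 the tungsten centre must be in the +5 oxidation state.
Group 6 minus oxidation state 5 gives a d¹ configuration.
In an octahedral field the d¹ configuration is t₂g¹e_g⁰ (only one arrangement possible), giving 1 unpaired electron.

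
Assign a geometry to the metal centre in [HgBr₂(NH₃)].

Summing ligand charges against the 0 overall charge gives an oxidation state of +2 for mercury.
Mercury is a group-12 element; Hg(II) is therefore d¹⁰.
With 3 monodentate ligands the coordination number is 3.
Three ligands around a d¹⁰ centre minimise repulsion in a trigonal-planar arrangement.

trigonal planar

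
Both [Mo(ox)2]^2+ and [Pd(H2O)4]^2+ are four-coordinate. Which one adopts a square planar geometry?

For [Mo(ox)2]^2+: Each oxalate is −2; balancing the +2 overall charge requires Mo(VI). Mo sits in group 6, so the d-electron count is 6 − 6 = 0. A d⁰ ion has no crystal-field stabilisation preference between square planar and tetrahedral, so four ligands adopt the sterically favoured tetrahedral geometry. → tetrahedral.
For [Pd(H2O)4]^2+: Ligand charges: water is neutral. With an overall charge of +2 the palladium centre must be in the +2 oxidation state. Pd sits in group 10, so the d-electron count is 10 − 2 = 8. A 4d d⁸ ion has a large crystal-field splitting; square planar leaves the high-energy d_{x²−y²} orbital empty and maximises CFSE. → square planar.

[Pd(H2O)4]^2+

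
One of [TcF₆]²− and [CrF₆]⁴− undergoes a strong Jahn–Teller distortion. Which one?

[TcF₆]²−: Each fluoride is −1; balancing the −2 overall charge requires Tc(IV). Tc sits in group 7, so the d-electron count is 7 − 4 = 3. The d³ configuration leaves the e_g set evenly filled (or empty) — no strong Jahn–Teller driving force.
[CrF₆]⁴−: Ligand charges: each fluoride is −1. With an overall charge of −4 the chromium centre must be in the +2 oxidation state. Chromium is a group-6 element; Cr(II) is therefore d⁴. Fluoride is a weak-field ligand for a first-row metal, so the complex is high-spin. The t₂g³e_g¹ (high-spin) configuration has an unevenly filled e_g set; the Jahn–Teller theorem predicts a tetragonal distortion (typically axial elongation) to lift the degeneracy.

[CrF₆]⁴−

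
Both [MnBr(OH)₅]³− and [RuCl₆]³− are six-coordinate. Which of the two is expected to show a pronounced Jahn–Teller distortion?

[MnBr(OH)₅]³−

[MnBr(OH)₅]³−: Each bromide is −1; each hydroxide is −1; balancing the −3 overall charge requires Mn(III). Group 7 minus oxidation state 3 gives a d⁴ configuration. Bromide and hydroxide are weak-field ligands for a first-row metal, so the complex is high-spin. The t₂g³e_g¹ (high-spin) configuration has an unevenly filled e_g set; the Jahn–Teller theorem predicts a tetragonal distortion (typically axial elongation) to lift the degeneracy.
[RuCl₆]³−: Summing ligand charges against the −3 overall charge gives an oxidation state of +3 for ruthenium. Ruthenium is a group-8 element; Ru(III) is therefore d⁵. A 4d ion has a large Δₒ and is invariably low-spin. The d⁵ configuration leaves the e_g set evenly filled (or empty) — no strong Jahn–Teller driving force.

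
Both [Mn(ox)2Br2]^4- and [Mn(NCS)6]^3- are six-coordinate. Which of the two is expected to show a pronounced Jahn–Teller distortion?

[Mn(NCS)6]^3-

[Mn(ox)2Br2]^4-: Summing ligand charges against the −4 overall charge gives an oxidation state of +2 for manganese. Group 7 minus oxidation state 2 gives a d⁵ configuration. Bromide and oxalate are weak-field ligands for a first-row metal, so the complex is high-spin. The d⁵ configuration leaves the e_g set evenly filled (or empty) — no strong Jahn–Teller driving force.
[Mn(NCS)6]^3-: Each isothiocyanate is −1; balancing the −3 overall charge requires Mn(III). Group 7 minus oxidation state 3 gives a d⁴ configuration. Isothiocyanate is a weak-field ligand for a first-row metal, so the complex is high-spin. The t₂g³e_g¹ (high-spin) configuration has an unevenly filled e_g set; the Jahn–Teller theorem predicts a tetragonal distortion (typically axial elongation) to lift the degeneracy.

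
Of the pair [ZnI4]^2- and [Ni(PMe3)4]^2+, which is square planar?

For [ZnI4]^2-: Ligand charges: each iodide is −1. With an overall charge of −2 the zinc centre must be in the +2 oxidation state. Zinc is a group-12 element; Zn(II) is therefore d¹⁰. A d¹⁰ ion has no crystal-field stabilisation preference between square planar and tetrahedral, so four ligands adopt the sterically favoured tetrahedral geometry. → tetrahedral.
For [Ni(PMe3)4]^2+: Summing ligand charges against the +2 overall charge gives an oxidation state of +2 for nickel. Nickel is a group-10 element; Ni(II) is therefore d⁸. Trimethylphosphine is a strong-field ligand (high in the spectrochemical series). A 3d d⁸ ion with strong-field ligands gains enough CFSE to favour square planar over tetrahedral. → square planar.

[Ni(PMe3)4]^2+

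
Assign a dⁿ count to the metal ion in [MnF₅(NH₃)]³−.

Each fluoride is −1; ammonia is neutral; balancing the −3 overall charge requires Mn(II).
Group 7 minus oxidation state 2 gives a d⁵ configuration.

d⁵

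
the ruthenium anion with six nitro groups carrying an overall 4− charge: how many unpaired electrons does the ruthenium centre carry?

Each nitro (N-bound nitrite) is −1; balancing the −4 overall charge requires Ru(II).
Group 8 minus oxidation state 2 gives a d⁶ configuration.
The spin state decides the count: a 4d ion has a large Δₒ and is invariably low-spin.
An octahedral low-spin d⁶ ion is t₂g⁶e_g⁰, giving 0 unpaired electrons.

0 unpaired electrons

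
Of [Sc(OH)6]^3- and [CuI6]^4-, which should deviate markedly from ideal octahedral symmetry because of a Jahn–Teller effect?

[Sc(OH)6]^3-: Summing ligand charges against the −3 overall charge gives an oxidation state of +3 for scandium. Group 3 minus oxidation state 3 gives a d⁰ configuration. The d⁰ configuration leaves the e_g set evenly filled (or empty) — no strong Jahn–Teller driving force.
[CuI6]^4-: Summing ligand charges against the −4 overall charge gives an oxidation state of +2 for copper. Group 11 minus oxidation state 2 gives a d⁹ configuration. The t₂g⁶e_g³ configuration has an unevenly filled e_g set; the Jahn–Teller theorem predicts a tetragonal distortion (typically axial elongation) to lift the degeneracy.

[CuI6]^4-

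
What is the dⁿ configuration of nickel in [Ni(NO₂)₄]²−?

Ligand charges: each nitro (N-bound nitrite) is −1. With an overall charge of −2 the nickel centre must be in the +2 oxidation state.
Group 10 minus oxidation state 2 gives a d⁸ configuration.

d⁸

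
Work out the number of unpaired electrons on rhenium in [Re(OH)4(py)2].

3

Each hydroxide is −1; pyridine is neutral; balancing the 0 overall charge requires Re(IV).
Rhenium is a group-7 element; Re(IV) is therefore d³.
In an octahedral field the d³ configuration is t₂g³e_g⁰ (only one arrangement possible), giving 3 unpaired electrons.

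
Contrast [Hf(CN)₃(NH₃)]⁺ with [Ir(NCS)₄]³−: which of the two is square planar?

For [Hf(CN)₃(NH₃)]⁺: Ligand charges: each cyanide is −1; ammonia is neutral. With an overall charge of +1 the hafnium centre must be in the +4 oxidation state. Hf sits in group 4, so the d-electron count is 4 − 4 = 0. A d⁰ ion has no crystal-field stabilisation preference between square planar and tetrahedral, so four ligands adopt the sterically favoured tetrahedral geometry. → tetrahedral.
For [Ir(NCS)₄]³−: Each isothiocyanate is −1; balancing the −3 overall charge requires Ir(I). Ir sits in group 9, so the d-electron count is 9 − 1 = 8. A 5d d⁸ ion has a large crystal-field splitting; square planar leaves the high-energy d_{x²−y²} orbital empty and maximises CFSE. → square planar.

[Ir(NCS)₄]³−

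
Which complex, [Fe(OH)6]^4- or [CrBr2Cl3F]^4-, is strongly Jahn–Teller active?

[Fe(OH)6]^4-: Each hydroxide is −1; balancing the −4 overall charge requires Fe(II). Fe sits in group 8, so the d-electron count is 8 − 2 = 6. Hydroxide is a weak-field ligand for a first-row metal, so the complex is high-spin. The d⁶ configuration leaves the e_g set evenly filled (or empty) — no strong Jahn–Teller driving force.
[CrBr2Cl3F]^4-: Ligand charges: each bromide is −1; each chloride is −1; each fluoride is −1. With an overall charge of −4 the chromium centre must be in the +2 oxidation state. Group 6 minus oxidation state 2 gives a d⁴ configuration. Bromide, chloride, and fluoride are weak-field ligands for a first-row metal, so the complex is high-spin. The t₂g³e_g¹ (high-spin) configuration has an unevenly filled e_g set; the Jahn–Teller theorem predicts a tetragonal distortion (typically axial elongation) to lift the degeneracy.

[CrBr2Cl3F]^4-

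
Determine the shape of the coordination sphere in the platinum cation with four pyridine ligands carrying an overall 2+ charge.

square planar

Pyridine is neutral; balancing the +2 overall charge requires Pt(II).
Group 10 minus oxidation state 2 gives a d⁸ configuration.
Coordination number: 4.
A 5d d⁸ ion has a large crystal-field splitting; square planar leaves the high-energy d_{x²−y²} orbital empty and maximises CFSE.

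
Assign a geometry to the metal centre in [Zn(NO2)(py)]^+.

Each nitro (N-bound nitrite) is −1; pyridine is neutral; balancing the +1 overall charge requires Zn(II).
Group 12 minus oxidation state 2 gives a d¹⁰ configuration.
Coordination number: 2.
A d¹⁰ ion with only two ligands adopts a linear arrangement (sp hybridisation; no CFSE preference).

linear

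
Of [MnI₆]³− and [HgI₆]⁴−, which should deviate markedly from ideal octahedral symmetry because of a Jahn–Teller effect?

[MnI₆]³−: Each iodide is −1; balancing the −3 overall charge requires Mn(III). Manganese is a group-7 element; Mn(III) is therefore d⁴. Iodide is a weak-field ligand for a first-row metal, so the complex is high-spin. The t₂g³e_g¹ (high-spin) configuration has an unevenly filled e_g set; the Jahn–Teller theorem predicts a tetragonal distortion (typically axial elongation) to lift the degeneracy.
[HgI₆]⁴−: Each iodide is −1; balancing the −4 overall charge requires Hg(II). Mercury is a group-12 element; Hg(II) is therefore d¹⁰. The d¹⁰ configuration leaves the e_g set evenly filled (or empty) — no strong Jahn–Teller driving force.

[MnI₆]³−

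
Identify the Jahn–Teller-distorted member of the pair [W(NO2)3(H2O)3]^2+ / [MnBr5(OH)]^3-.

[MnBr5(OH)]^3-

[W(NO2)3(H2O)3]^2+: Summing ligand charges against the +2 overall charge gives an oxidation state of +5 for tungsten. Group 6 minus oxidation state 5 gives a d¹ configuration. The d¹ configuration leaves the e_g set evenly filled (or empty) — no strong Jahn–Teller driving force.
[MnBr5(OH)]^3-: Each bromide is −1; each hydroxide is −1; balancing the −3 overall charge requires Mn(III). Manganese is a group-7 element; Mn(III) is therefore d⁴. Bromide and hydroxide are weak-field ligands for a first-row metal, so the complex is high-spin. The t₂g³e_g¹ (high-spin) configuration has an unevenly filled e_g set; the Jahn–Teller theorem predicts a tetragonal distortion (typically axial elongation) to lift the degeneracy.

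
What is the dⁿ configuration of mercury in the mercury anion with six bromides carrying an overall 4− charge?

Summing ligand charges against the −4 overall charge gives an oxidation state of +2 for mercury.
Hg sits in group 12, so the d-electron count is 12 − 2 = 10.

d10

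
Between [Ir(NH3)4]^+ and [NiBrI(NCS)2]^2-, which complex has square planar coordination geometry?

For [Ir(NH3)4]^+: Ligand charges: ammonia is neutral. With an overall charge of +1 the iridium centre must be in the +1 oxidation state. Iridium is a group-9 element; Ir(I) is therefore d⁸. A 5d d⁸ ion has a large crystal-field splitting; square planar leaves the high-energy d_{x²−y²} orbital empty and maximises CFSE. → square planar.
For [NiBrI(NCS)2]^2-: Summing ligand charges against the −2 overall charge gives an oxidation state of +2 for nickel. Nickel is a group-10 element; Ni(II) is therefore d⁸. Bromide, iodide, and isothiocyanate are weak-field ligands. With weak-field ligands the CFSE gain from square planar is small, so a 3d d⁸ ion takes the sterically preferred tetrahedral geometry. → tetrahedral.

[Ir(NH3)4]^+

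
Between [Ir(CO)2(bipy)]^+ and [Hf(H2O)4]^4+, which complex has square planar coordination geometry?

For [Ir(CO)2(bipy)]^+: Summing ligand charges against the +1 overall charge gives an oxidation state of +1 for iridium. Iridium is a group-9 element; Ir(I) is therefore d⁸. A 5d d⁸ ion has a large crystal-field splitting; square planar leaves the high-energy d_{x²−y²} orbital empty and maximises CFSE. → square planar.
For [Hf(H2O)4]^4+: Summing ligand charges against the +4 overall charge gives an oxidation state of +4 for hafnium. Group 4 minus oxidation state 4 gives a d⁰ configuration. A d⁰ ion has no crystal-field stabilisation preference between square planar and tetrahedral, so four ligands adopt the sterically favoured tetrahedral geometry. → tetrahedral.

[Ir(CO)2(bipy)]^+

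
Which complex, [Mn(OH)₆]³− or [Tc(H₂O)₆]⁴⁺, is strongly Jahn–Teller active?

[Mn(OH)₆]³−

[Mn(OH)₆]³−: Summing ligand charges against the −3 overall charge gives an oxidation state of +3 for manganese. Manganese is a group-7 element; Mn(III) is therefore d⁴. Hydroxide is a weak-field ligand for a first-row metal, so the complex is high-spin. The t₂g³e_g¹ (high-spin) configuration has an unevenly filled e_g set; the Jahn–Teller theorem predicts a tetragonal distortion (typically axial elongation) to lift the degeneracy.
[Tc(H₂O)₆]⁴⁺: Summing ligand charges against the +4 overall charge gives an oxidation state of +4 for technetium. Technetium is a group-7 element; Tc(IV) is therefore d³. The d³ configuration leaves the e_g set evenly filled (or empty) — no strong Jahn–Teller driving force.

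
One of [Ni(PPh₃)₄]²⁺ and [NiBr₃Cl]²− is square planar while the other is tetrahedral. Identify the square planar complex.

[Ni(PPh₃)₄]²⁺

For [Ni(PPh₃)₄]²⁺: Ligand charges: triphenylphosphine is neutral. With an overall charge of +2 the nickel centre must be in the +2 oxidation state. Nickel is a group-10 element; Ni(II) is therefore d⁸. Triphenylphosphine is a strong-field ligand (high in the spectrochemical series). A 3d d⁸ ion with strong-field ligands gains enough CFSE to favour square planar over tetrahedral. → square planar.
For [NiBr₃Cl]²−: Summing ligand charges against the −2 overall charge gives an oxidation state of +2 for nickel. Nickel is a group-10 element; Ni(II) is therefore d⁸. Bromide and chloride are weak-field ligands. With weak-field ligands the CFSE gain from square planar is small, so a 3d d⁸ ion takes the sterically preferred tetrahedral geometry. → tetrahedral.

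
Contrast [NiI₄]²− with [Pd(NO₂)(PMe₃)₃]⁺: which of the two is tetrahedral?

For [NiI₄]²−: Ligand charges: each iodide is −1. With an overall charge of −2 the nickel centre must be in the +2 oxidation state. Group 10 minus oxidation state 2 gives a d⁸ configuration. Iodide is a weak-field ligand. With weak-field ligands the CFSE gain from square planar is small, so a 3d d⁸ ion takes the sterically preferred tetrahedral geometry. → tetrahedral.
For [Pd(NO₂)(PMe₃)₃]⁺: Ligand charges: each nitro (N-bound nitrite) is −1; trimethylphosphine is neutral. With an overall charge of +1 the palladium centre must be in the +2 oxidation state. Group 10 minus oxidation state 2 gives a d⁸ configuration. A 4d d⁸ ion has a large crystal-field splitting; square planar leaves the high-energy d_{x²−y²} orbital empty and maximises CFSE. → square planar.

[NiI₄]²−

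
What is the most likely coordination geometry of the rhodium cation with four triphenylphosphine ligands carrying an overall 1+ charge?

Triphenylphosphine is neutral; balancing the +1 overall charge requires Rh(I).
Group 9 minus oxidation state 1 gives a d⁸ configuration.
Coordination number: 4.
A 4d d⁸ ion has a large crystal-field splitting; square planar leaves the high-energy d_{x²−y²} orbital empty and maximises CFSE.

square planar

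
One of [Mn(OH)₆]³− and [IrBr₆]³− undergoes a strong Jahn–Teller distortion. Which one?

[Mn(OH)₆]³−

[Mn(OH)₆]³−: Ligand charges: each hydroxide is −1. With an overall charge of −3 the manganese centre must be in the +3 oxidation state. Mn sits in group 7, so the d-electron count is 7 − 3 = 4. Hydroxide is a weak-field ligand for a first-row metal, so the complex is high-spin. The t₂g³e_g¹ (high-spin) configuration has an unevenly filled e_g set; the Jahn–Teller theorem predicts a tetragonal distortion (typically axial elongation) to lift the degeneracy.
[IrBr₆]³−: Each bromide is −1; balancing the −3 overall charge requires Ir(III). Ir sits in group 9, so the d-electron count is 9 − 3 = 6. A 5d ion has a large Δₒ and is invariably low-spin. The d⁶ configuration leaves the e_g set evenly filled (or empty) — no strong Jahn–Teller driving force.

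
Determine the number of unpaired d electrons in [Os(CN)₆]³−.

Each cyanide is −1; balancing the −3 overall charge requires Os(III).
Os sits in group 8, so the d-electron count is 8 − 3 = 5.
The spin state decides the count: a 5d ion has a large Δₒ and is invariably low-spin.
An octahedral low-spin d⁵ ion is t₂g⁵e_g⁰, giving 1 unpaired electron.

1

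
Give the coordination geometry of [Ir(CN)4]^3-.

square planar

Summing ligand charges against the −3 overall charge gives an oxidation state of +1 for iridium.
Ir sits in group 9, so the d-electron count is 9 − 1 = 8.
Coordination number: 4.
A 5d d⁸ ion has a large crystal-field splitting; square planar leaves the high-energy d_{x²−y²} orbital empty and maximises CFSE.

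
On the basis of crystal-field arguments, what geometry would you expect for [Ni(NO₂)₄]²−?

square planar

Ligand charges: each nitro (N-bound nitrite) is −1. With an overall charge of −2 the nickel centre must be in the +2 oxidation state.
Group 10 minus oxidation state 2 gives a d⁸ configuration.
Coordination number: 4.
Nitro (N-bound nitrite) is a strong-field ligand (high in the spectrochemical series).
A 3d d⁸ ion with strong-field ligands gains enough CFSE to favour square planar over tetrahedral.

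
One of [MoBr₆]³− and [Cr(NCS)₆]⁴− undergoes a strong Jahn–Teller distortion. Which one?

[MoBr₆]³−: Summing ligand charges against the −3 overall charge gives an oxidation state of +3 for molybdenum. Group 6 minus oxidation state 3 gives a d³ configuration. The d³ configuration leaves the e_g set evenly filled (or empty) — no strong Jahn–Teller driving force.
[Cr(NCS)₆]⁴−: Each isothiocyanate is −1; balancing the −4 overall charge requires Cr(II). Chromium is a group-6 element; Cr(II) is therefore d⁴. Isothiocyanate is a weak-field ligand for a first-row metal, so the complex is high-spin. The t₂g³e_g¹ (high-spin) configuration has an unevenly filled e_g set; the Jahn–Teller theorem predicts a tetragonal distortion (typically axial elongation) to lift the degeneracy.

[Cr(NCS)₆]⁴−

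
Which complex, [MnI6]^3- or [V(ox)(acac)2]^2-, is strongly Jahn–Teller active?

[MnI6]^3-

[MnI6]^3-: Ligand charges: each iodide is −1. With an overall charge of −3 the manganese centre must be in the +3 oxidation state. Manganese is a group-7 element; Mn(III) is therefore d⁴. Iodide is a weak-field ligand for a first-row metal, so the complex is high-spin. The t₂g³e_g¹ (high-spin) configuration has an unevenly filled e_g set; the Jahn–Teller theorem predicts a tetragonal distortion (typically axial elongation) to lift the degeneracy.
[V(ox)(acac)2]^2-: Ligand charges: each oxalate is −2; each acetylacetonate is −1. With an overall charge of −2 the vanadium centre must be in the +2 oxidation state. Group 5 minus oxidation state 2 gives a d³ configuration. The d³ configuration leaves the e_g set evenly filled (or empty) — no strong Jahn–Teller driving force.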